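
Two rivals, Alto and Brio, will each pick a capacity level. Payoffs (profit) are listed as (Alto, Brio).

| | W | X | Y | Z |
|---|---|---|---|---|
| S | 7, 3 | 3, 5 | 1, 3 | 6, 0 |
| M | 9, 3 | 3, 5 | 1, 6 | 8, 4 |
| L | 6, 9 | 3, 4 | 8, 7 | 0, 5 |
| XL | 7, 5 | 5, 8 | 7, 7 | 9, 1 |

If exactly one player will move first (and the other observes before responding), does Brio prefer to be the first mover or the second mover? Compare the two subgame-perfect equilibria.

If Alto leads: Brio's best replies are S→X, M→Y, L→W, XL→X; Alto's induced payoffs 3, 1, 6, 5; outcome (L, W), payoffs (6, 9).
If Brio leads: Alto's best replies are W→M, X→XL, Y→L, Z→XL; Brio's induced payoffs 3, 8, 7, 1; outcome (XL, X), payoffs (5, 8).
Brio gets 8 moving first and 9 moving second, so Brio prefers to move second.

second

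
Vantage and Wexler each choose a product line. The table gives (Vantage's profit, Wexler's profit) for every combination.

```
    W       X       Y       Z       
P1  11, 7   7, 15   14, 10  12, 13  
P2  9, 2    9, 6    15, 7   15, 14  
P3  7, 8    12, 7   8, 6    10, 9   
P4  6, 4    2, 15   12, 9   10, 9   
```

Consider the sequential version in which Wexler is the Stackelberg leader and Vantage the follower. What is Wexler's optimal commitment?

Z

Backward induction with Wexler moving first.
- W: BR = P1, leader payoff 7.
- X: BR = P3, leader payoff 7.
- Y: BR = P2, leader payoff 7.
- Z: BR = P2, leader payoff 14.
Among 7, 7, 7, 14, the best is 14 at Z. Subgame-perfect outcome: (P2, Z) with payoffs (15, 14).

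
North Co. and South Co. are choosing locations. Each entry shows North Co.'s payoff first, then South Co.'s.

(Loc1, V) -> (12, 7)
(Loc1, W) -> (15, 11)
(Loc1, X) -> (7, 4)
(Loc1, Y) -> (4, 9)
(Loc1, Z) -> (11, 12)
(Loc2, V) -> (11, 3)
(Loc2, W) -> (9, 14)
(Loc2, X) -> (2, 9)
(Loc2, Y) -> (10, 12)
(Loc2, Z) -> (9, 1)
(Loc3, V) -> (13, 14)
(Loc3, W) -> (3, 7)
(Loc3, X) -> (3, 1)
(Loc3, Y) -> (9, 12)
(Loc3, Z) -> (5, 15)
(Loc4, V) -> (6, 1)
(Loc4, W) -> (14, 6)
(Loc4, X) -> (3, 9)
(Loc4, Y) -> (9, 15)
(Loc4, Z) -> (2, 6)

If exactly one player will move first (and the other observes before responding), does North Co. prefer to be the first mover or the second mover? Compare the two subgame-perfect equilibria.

second

If North Co. leads: South Co.'s best replies are Loc1→Z, Loc2→W, Loc3→Z, Loc4→Y; North Co.'s induced payoffs 11, 9, 5, 9; outcome (Loc1, Z), payoffs (11, 12).
If South Co. leads: North Co.'s best replies are V→Loc3, W→Loc1, X→Loc1, Y→Loc2, Z→Loc1; South Co.'s induced payoffs 14, 11, 4, 12, 12; outcome (Loc3, V), payoffs (13, 14).
North Co. gets 11 moving first and 13 moving second, so North Co. prefers to move second.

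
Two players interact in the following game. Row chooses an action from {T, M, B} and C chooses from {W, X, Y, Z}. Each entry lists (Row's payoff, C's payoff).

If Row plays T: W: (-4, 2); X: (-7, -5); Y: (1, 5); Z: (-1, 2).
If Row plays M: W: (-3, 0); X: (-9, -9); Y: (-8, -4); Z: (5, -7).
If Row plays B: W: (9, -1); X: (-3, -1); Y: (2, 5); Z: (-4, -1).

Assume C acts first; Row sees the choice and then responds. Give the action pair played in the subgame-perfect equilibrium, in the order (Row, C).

Work backward from Row's decision.
- W: BR = B, leader payoff -1.
- X: BR = B, leader payoff -1.
- Y: BR = B, leader payoff 5.
- Z: BR = M, leader payoff -7.
C's induced payoffs are -1, -1, 5, -7, so C commits to Y. Subgame-perfect outcome: (B, Y) with payoffs (2, 5).

(B, Y)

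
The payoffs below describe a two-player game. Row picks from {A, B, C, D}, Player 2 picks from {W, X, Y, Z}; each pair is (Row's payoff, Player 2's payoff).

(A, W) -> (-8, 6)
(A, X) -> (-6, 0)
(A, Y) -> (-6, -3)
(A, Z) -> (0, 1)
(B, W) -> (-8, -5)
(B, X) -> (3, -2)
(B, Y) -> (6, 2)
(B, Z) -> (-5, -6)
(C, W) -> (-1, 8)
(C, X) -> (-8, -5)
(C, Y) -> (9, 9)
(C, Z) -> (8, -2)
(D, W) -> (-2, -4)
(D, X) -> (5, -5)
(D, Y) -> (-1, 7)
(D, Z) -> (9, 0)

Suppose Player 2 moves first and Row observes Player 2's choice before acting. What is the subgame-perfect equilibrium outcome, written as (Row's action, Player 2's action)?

Solve by backward induction (Player 2 leads).
- W: BR = C, leader payoff 8.
- X: BR = D, leader payoff -5.
- Y: BR = C, leader payoff 9.
- Z: BR = D, leader payoff 0.
Maximizing over 8, -5, 9, 0, Player 2 chooses Y. Subgame-perfect outcome: (C, Y) with payoffs (9, 9).

(C, Y)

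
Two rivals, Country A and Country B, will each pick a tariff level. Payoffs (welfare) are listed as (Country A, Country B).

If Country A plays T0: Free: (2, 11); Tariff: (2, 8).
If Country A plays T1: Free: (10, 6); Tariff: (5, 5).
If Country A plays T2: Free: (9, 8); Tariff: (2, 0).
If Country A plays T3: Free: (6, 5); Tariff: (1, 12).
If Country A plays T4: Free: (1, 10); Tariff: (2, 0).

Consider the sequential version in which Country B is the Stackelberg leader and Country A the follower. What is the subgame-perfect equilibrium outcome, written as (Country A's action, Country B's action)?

Work backward from Country A's decision.
- Free: Country A compares 2, 10, 9, 6, 1 and picks T1; Country B would get 6.
- Tariff: Country A compares 2, 5, 2, 1, 2 and picks T1; Country B would get 5.
Among 6, 5, the best is 6 at Free. Subgame-perfect outcome: (T1, Free) with payoffs (10, 6).

(T1, Free)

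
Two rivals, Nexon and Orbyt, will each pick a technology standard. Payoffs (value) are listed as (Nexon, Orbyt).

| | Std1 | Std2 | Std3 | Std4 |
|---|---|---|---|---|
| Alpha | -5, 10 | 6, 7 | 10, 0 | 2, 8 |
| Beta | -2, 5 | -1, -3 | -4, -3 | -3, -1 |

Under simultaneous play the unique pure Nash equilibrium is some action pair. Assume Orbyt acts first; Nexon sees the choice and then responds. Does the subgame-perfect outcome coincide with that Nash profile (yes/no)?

no

Solve by backward induction (Orbyt leads).
- Std1: BR = Beta, leader payoff 5.
- Std2: BR = Alpha, leader payoff 7.
- Std3: BR = Alpha, leader payoff 0.
- Std4: BR = Alpha, leader payoff 8.
Among 5, 7, 0, 8, the best is 8 at Std4. Subgame-perfect outcome: (Alpha, Std4) with payoffs (2, 8).
Now find the simultaneous Nash equilibrium.
Nexon's best replies: Std1→Beta; Std2→Alpha; Std3→Alpha; Std4→Alpha.
Orbyt's best replies: Alpha→Std1; Beta→Std1.
Only (Beta, Std1) has each player best-responding; Nash payoffs (-2, 5).
Sequential outcome (Alpha, Std4) differs from the Nash profile (Beta, Std1).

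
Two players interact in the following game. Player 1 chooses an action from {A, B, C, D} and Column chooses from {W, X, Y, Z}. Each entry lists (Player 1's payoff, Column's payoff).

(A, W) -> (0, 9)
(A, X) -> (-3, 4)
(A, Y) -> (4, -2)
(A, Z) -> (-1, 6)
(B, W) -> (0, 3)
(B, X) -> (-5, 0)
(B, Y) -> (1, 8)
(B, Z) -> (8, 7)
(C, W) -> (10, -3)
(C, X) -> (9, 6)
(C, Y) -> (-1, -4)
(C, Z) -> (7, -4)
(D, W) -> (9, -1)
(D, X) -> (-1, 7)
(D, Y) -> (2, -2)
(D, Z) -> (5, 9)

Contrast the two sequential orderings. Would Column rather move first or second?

first

If Player 1 leads: Column's best replies are A→W, B→Y, C→X, D→Z; Player 1's induced payoffs 0, 1, 9, 5; outcome (C, X), payoffs (9, 6).
If Column leads: Player 1's best replies are W→C, X→C, Y→A, Z→B; Column's induced payoffs -3, 6, -2, 7; outcome (B, Z), payoffs (8, 7).
Column gets 7 moving first and 6 moving second, so Column prefers to move first.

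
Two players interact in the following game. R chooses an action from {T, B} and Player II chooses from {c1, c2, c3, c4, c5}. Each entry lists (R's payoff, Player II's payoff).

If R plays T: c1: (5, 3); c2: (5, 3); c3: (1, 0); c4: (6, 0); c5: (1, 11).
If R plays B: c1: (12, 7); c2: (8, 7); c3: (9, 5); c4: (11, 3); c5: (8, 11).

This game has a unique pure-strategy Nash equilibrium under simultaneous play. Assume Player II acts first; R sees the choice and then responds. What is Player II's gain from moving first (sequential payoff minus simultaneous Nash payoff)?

Solve by backward induction (Player II leads).
- c1 → R plays B (best of 5, 12); Player II gets 7.
- c2 → R plays B (best of 5, 8); Player II gets 7.
- c3 → R plays B (best of 1, 9); Player II gets 5.
- c4 → R plays B (best of 6, 11); Player II gets 3.
- c5 → R plays B (best of 1, 8); Player II gets 11.
Among 7, 7, 5, 3, 11, the best is 11 at c5. Subgame-perfect outcome: (B, c5) with payoffs (8, 11).
Under simultaneous play:
R's best replies: c1→B; c2→B; c3→B; c4→B; c5→B.
Player II's best replies: T→c5; B→c5.
The unique mutual best reply is (B, c5), giving (8, 11).
Player II's commitment gain: 11 − 11 = 0.

0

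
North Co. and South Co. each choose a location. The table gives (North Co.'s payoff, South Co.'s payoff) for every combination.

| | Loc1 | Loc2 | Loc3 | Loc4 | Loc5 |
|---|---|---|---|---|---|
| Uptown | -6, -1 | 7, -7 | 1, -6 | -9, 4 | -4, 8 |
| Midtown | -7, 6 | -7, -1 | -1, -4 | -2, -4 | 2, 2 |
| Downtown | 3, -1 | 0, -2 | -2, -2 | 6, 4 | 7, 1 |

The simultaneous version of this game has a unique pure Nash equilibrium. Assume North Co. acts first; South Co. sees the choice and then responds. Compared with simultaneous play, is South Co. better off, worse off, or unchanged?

unchanged

Solve by backward induction (North Co. leads).
- Uptown: South Co. compares -1, -7, -6, 4, 8 and picks Loc5; North Co. would get -4.
- Midtown: South Co. compares 6, -1, -4, -4, 2 and picks Loc1; North Co. would get -7.
- Downtown: South Co. compares -1, -2, -2, 4, 1 and picks Loc4; North Co. would get 6.
North Co.'s induced payoffs are -4, -7, 6, so North Co. commits to Downtown. Subgame-perfect outcome: (Downtown, Loc4) with payoffs (6, 4).
Now find the simultaneous Nash equilibrium.
North Co.'s best replies: Loc1→Downtown; Loc2→Uptown; Loc3→Uptown; Loc4→Downtown; Loc5→Downtown.
South Co.'s best replies: Uptown→Loc5; Midtown→Loc1; Downtown→Loc4.
Only (Downtown, Loc4) has each player best-responding; Nash payoffs (6, 4).
South Co. earns 4 sequentially versus 4 at the Nash outcome: unchanged.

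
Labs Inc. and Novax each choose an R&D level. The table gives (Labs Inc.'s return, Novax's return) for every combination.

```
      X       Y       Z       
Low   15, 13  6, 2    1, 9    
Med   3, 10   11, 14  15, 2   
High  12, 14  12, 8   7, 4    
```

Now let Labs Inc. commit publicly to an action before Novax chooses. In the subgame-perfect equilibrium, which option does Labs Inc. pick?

Low

Backward induction with Labs Inc. moving first.
- Low: BR = X, leader payoff 15.
- Med: BR = Y, leader payoff 11.
- High: BR = X, leader payoff 12.
Maximizing over 15, 11, 12, Labs Inc. chooses Low. Subgame-perfect outcome: (Low, X) with payoffs (15, 13).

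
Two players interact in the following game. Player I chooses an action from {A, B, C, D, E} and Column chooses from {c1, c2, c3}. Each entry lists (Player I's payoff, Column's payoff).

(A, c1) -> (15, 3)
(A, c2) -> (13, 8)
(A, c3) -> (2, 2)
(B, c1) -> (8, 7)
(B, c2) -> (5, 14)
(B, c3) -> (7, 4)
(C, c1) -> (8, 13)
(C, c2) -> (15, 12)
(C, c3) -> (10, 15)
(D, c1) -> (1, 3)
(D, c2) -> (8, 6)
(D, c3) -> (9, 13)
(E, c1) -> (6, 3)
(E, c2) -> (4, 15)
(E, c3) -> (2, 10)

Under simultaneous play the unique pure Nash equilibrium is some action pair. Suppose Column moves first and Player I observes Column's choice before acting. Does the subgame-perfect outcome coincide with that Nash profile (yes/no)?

Player I best-responds to each possible Column move:
- c1: BR = A, leader payoff 3.
- c2: BR = C, leader payoff 12.
- c3: BR = C, leader payoff 15.
Column's induced payoffs are 3, 12, 15, so Column commits to c3. Subgame-perfect outcome: (C, c3) with payoffs (10, 15).
Now find the simultaneous Nash equilibrium.
Player I's best replies: c1→A; c2→C; c3→C.
Column's best replies: A→c2; B→c2; C→c3; D→c3; E→c2.
Only (C, c3) has each player best-responding; Nash payoffs (10, 15).
Sequential outcome (C, c3) coincides with the Nash profile (C, c3).

yes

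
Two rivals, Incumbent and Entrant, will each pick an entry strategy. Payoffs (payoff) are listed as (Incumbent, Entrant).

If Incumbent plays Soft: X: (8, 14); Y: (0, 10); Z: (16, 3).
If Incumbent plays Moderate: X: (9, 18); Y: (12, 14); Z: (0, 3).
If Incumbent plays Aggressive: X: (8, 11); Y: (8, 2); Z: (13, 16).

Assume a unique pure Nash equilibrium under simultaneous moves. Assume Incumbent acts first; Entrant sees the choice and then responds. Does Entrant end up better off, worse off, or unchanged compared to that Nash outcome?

Solve by backward induction (Incumbent leads).
- Soft → Entrant plays X (best of 14, 10, 3); Incumbent gets 8.
- Moderate → Entrant plays X (best of 18, 14, 3); Incumbent gets 9.
- Aggressive → Entrant plays Z (best of 11, 2, 16); Incumbent gets 13.
Among 8, 9, 13, the best is 13 at Aggressive. Subgame-perfect outcome: (Aggressive, Z) with payoffs (13, 16).
Under simultaneous play:
Incumbent's best replies: X→Moderate; Y→Moderate; Z→Soft.
Entrant's best replies: Soft→X; Moderate→X; Aggressive→Z.
Only (Moderate, X) has each player best-responding; Nash payoffs (9, 18).
Entrant earns 16 sequentially versus 18 at the Nash outcome: worse off.

worse off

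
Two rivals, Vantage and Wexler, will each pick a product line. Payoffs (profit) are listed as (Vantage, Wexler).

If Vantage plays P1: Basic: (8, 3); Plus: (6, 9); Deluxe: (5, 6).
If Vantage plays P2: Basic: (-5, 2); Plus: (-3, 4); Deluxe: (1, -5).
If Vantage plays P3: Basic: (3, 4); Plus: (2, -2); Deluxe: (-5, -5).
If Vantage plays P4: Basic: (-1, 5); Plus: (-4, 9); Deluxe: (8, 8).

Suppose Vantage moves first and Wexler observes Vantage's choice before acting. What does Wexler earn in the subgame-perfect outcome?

Work backward from Wexler's decision.
- P1: Wexler compares 3, 9, 6 and picks Plus; Vantage would get 6.
- P2: Wexler compares 2, 4, -5 and picks Plus; Vantage would get -3.
- P3: Wexler compares 4, -2, -5 and picks Basic; Vantage would get 3.
- P4: Wexler compares 5, 9, 8 and picks Plus; Vantage would get -4.
Among 6, -3, 3, -4, the best is 6 at P1. Subgame-perfect outcome: (P1, Plus) with payoffs (6, 9).

9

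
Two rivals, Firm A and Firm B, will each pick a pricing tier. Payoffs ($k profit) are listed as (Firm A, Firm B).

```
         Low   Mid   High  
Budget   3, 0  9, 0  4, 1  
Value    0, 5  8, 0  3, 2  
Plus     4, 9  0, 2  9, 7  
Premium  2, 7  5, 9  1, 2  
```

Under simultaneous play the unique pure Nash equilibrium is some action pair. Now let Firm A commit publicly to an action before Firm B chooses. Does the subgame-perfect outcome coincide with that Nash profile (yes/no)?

Work backward from Firm B's decision.
- Budget: Firm B compares 0, 0, 1 and picks High; Firm A would get 4.
- Value: Firm B compares 5, 0, 2 and picks Low; Firm A would get 0.
- Plus: Firm B compares 9, 2, 7 and picks Low; Firm A would get 4.
- Premium: Firm B compares 7, 9, 2 and picks Mid; Firm A would get 5.
Among 4, 0, 4, 5, the best is 5 at Premium. Subgame-perfect outcome: (Premium, Mid) with payoffs (5, 9).
Under simultaneous play:
Firm A's best replies: Low→Plus; Mid→Budget; High→Plus.
Firm B's best replies: Budget→High; Value→Low; Plus→Low; Premium→Mid.
Only (Plus, Low) has each player best-responding; Nash payoffs (4, 9).
Sequential outcome (Premium, Mid) differs from the Nash profile (Plus, Low).

no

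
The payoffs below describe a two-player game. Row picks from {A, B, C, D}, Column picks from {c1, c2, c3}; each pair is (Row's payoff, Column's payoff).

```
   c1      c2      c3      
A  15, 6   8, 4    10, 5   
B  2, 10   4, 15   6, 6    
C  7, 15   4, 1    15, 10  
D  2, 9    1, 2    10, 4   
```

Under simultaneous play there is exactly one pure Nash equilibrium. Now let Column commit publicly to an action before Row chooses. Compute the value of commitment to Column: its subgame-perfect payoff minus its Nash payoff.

4

Row best-responds to each possible Column move:
- c1: Row compares 15, 2, 7, 2 and picks A; Column would get 6.
- c2: Row compares 8, 4, 4, 1 and picks A; Column would get 4.
- c3: Row compares 10, 6, 15, 10 and picks C; Column would get 10.
Maximizing over 6, 4, 10, Column chooses c3. Subgame-perfect outcome: (C, c3) with payoffs (15, 10).
For the simultaneous game, intersect best replies.
Row's best replies: c1→A; c2→A; c3→C.
Column's best replies: A→c1; B→c2; C→c1; D→c1.
Only (A, c1) has each player best-responding; Nash payoffs (15, 6).
Column's commitment gain: 10 − 6 = 4.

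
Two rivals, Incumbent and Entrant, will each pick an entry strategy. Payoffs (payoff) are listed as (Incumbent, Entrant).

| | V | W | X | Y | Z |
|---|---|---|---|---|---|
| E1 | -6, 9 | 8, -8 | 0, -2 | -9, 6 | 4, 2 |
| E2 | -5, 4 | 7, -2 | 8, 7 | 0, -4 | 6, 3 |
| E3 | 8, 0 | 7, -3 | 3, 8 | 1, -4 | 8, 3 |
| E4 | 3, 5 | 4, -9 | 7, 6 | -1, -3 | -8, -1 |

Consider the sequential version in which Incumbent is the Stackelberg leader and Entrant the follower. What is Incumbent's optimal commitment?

Backward induction with Incumbent moving first.
- E1 → Entrant plays V (best of 9, -8, -2, 6, 2); Incumbent gets -6.
- E2 → Entrant plays X (best of 4, -2, 7, -4, 3); Incumbent gets 8.
- E3 → Entrant plays X (best of 0, -3, 8, -4, 3); Incumbent gets 3.
- E4 → Entrant plays X (best of 5, -9, 6, -3, -1); Incumbent gets 7.
Among -6, 8, 3, 7, the best is 8 at E2. Subgame-perfect outcome: (E2, X) with payoffs (8, 7).

E2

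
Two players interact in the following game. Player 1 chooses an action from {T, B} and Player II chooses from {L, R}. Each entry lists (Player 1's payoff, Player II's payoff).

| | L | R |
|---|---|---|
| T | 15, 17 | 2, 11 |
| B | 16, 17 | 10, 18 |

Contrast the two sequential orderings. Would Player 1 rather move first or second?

first

If Player 1 leads: Player II's best replies are T→L, B→R; Player 1's induced payoffs 15, 10; outcome (T, L), payoffs (15, 17).
If Player II leads: Player 1's best replies are L→B, R→B; Player II's induced payoffs 17, 18; outcome (B, R), payoffs (10, 18).
Player 1 gets 15 moving first and 10 moving second, so Player 1 prefers to move first.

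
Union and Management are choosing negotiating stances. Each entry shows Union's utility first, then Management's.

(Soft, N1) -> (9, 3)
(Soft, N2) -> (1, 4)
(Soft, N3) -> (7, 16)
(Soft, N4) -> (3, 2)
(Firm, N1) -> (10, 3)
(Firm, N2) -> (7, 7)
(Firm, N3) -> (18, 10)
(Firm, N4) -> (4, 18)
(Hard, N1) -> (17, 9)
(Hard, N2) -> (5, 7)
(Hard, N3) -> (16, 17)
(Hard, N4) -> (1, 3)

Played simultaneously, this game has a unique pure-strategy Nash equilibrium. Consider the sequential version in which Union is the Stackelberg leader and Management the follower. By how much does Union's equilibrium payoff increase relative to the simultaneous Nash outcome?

Backward induction with Union moving first.
- Soft: BR = N3, leader payoff 7.
- Firm: BR = N4, leader payoff 4.
- Hard: BR = N3, leader payoff 16.
Among 7, 4, 16, the best is 16 at Hard. Subgame-perfect outcome: (Hard, N3) with payoffs (16, 17).
Under simultaneous play:
Union's best replies: N1→Hard; N2→Firm; N3→Firm; N4→Firm.
Management's best replies: Soft→N3; Firm→N4; Hard→N3.
The unique mutual best reply is (Firm, N4), giving (4, 18).
Union's commitment gain: 16 − 4 = 12.

12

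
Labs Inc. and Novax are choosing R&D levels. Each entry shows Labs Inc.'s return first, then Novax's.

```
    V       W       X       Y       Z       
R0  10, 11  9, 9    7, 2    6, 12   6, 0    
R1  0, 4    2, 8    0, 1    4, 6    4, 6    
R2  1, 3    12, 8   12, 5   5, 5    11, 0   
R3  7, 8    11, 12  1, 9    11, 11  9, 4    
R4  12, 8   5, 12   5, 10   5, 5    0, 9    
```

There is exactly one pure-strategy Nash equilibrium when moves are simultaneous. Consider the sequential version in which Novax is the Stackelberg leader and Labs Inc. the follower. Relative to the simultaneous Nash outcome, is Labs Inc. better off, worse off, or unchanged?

Labs Inc. best-responds to each possible Novax move:
- V: Labs Inc. compares 10, 0, 1, 7, 12 and picks R4; Novax would get 8.
- W: Labs Inc. compares 9, 2, 12, 11, 5 and picks R2; Novax would get 8.
- X: Labs Inc. compares 7, 0, 12, 1, 5 and picks R2; Novax would get 5.
- Y: Labs Inc. compares 6, 4, 5, 11, 5 and picks R3; Novax would get 11.
- Z: Labs Inc. compares 6, 4, 11, 9, 0 and picks R2; Novax would get 0.
Among 8, 8, 5, 11, 0, the best is 11 at Y. Subgame-perfect outcome: (R3, Y) with payoffs (11, 11).
Now find the simultaneous Nash equilibrium.
Labs Inc.'s best replies: V→R4; W→R2; X→R2; Y→R3; Z→R2.
Novax's best replies: R0→Y; R1→W; R2→W; R3→W; R4→W.
Only (R2, W) has each player best-responding; Nash payoffs (12, 8).
Labs Inc. earns 11 sequentially versus 12 at the Nash outcome: worse off.

worse off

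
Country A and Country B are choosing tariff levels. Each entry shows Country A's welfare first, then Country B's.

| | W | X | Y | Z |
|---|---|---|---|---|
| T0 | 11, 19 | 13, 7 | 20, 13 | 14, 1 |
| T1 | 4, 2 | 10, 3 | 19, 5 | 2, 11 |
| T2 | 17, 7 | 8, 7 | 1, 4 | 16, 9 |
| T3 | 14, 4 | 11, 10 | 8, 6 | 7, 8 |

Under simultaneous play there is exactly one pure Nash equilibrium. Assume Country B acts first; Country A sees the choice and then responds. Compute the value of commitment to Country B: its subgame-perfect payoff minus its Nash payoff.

4

Country A best-responds to each possible Country B move:
- W: BR = T2, leader payoff 7.
- X: BR = T0, leader payoff 7.
- Y: BR = T0, leader payoff 13.
- Z: BR = T2, leader payoff 9.
Among 7, 7, 13, 9, the best is 13 at Y. Subgame-perfect outcome: (T0, Y) with payoffs (20, 13).
Under simultaneous play:
Country A's best replies: W→T2; X→T0; Y→T0; Z→T2.
Country B's best replies: T0→W; T1→Z; T2→Z; T3→X.
The unique mutual best reply is (T2, Z), giving (16, 9).
Country B's commitment gain: 13 − 9 = 4.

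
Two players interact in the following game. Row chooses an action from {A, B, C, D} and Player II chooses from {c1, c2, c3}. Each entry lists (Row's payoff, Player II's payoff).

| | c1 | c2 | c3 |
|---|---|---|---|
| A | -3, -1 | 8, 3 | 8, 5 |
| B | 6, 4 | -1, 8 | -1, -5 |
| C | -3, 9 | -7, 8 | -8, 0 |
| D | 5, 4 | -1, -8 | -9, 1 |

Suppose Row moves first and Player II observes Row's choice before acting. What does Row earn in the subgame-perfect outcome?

Solve by backward induction (Row leads).
- A: BR = c3, leader payoff 8.
- B: BR = c2, leader payoff -1.
- C: BR = c1, leader payoff -3.
- D: BR = c1, leader payoff 5.
Maximizing over 8, -1, -3, 5, Row chooses A. Subgame-perfect outcome: (A, c3) with payoffs (8, 5).

8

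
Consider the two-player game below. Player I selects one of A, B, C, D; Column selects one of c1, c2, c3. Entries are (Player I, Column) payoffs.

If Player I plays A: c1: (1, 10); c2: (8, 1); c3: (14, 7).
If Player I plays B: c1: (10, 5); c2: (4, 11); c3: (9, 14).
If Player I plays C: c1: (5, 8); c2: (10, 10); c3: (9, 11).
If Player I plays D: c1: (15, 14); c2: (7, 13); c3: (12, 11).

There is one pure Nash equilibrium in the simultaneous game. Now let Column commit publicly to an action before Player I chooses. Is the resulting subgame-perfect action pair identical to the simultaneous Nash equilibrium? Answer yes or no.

yes

Player I best-responds to each possible Column move:
- c1: BR = D, leader payoff 14.
- c2: BR = C, leader payoff 10.
- c3: BR = A, leader payoff 7.
Maximizing over 14, 10, 7, Column chooses c1. Subgame-perfect outcome: (D, c1) with payoffs (15, 14).
Under simultaneous play:
Player I's best replies: c1→D; c2→C; c3→A.
Column's best replies: A→c1; B→c3; C→c3; D→c1.
The unique mutual best reply is (D, c1), giving (15, 14).
Sequential outcome (D, c1) coincides with the Nash profile (D, c1).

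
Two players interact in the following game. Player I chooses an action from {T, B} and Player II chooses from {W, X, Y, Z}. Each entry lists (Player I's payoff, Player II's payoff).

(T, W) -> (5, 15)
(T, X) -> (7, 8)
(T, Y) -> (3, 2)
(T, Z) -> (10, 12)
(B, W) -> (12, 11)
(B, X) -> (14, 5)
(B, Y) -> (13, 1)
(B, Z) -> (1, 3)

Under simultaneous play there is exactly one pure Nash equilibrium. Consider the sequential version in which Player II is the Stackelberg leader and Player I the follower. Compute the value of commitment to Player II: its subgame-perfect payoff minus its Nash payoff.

Backward induction with Player II moving first.
- W: Player I compares 5, 12 and picks B; Player II would get 11.
- X: Player I compares 7, 14 and picks B; Player II would get 5.
- Y: Player I compares 3, 13 and picks B; Player II would get 1.
- Z: Player I compares 10, 1 and picks T; Player II would get 12.
Among 11, 5, 1, 12, the best is 12 at Z. Subgame-perfect outcome: (T, Z) with payoffs (10, 12).
Now find the simultaneous Nash equilibrium.
Player I's best replies: W→B; X→B; Y→B; Z→T.
Player II's best replies: T→W; B→W.
The unique mutual best reply is (B, W), giving (12, 11).
Player II's commitment gain: 12 − 11 = 1.

1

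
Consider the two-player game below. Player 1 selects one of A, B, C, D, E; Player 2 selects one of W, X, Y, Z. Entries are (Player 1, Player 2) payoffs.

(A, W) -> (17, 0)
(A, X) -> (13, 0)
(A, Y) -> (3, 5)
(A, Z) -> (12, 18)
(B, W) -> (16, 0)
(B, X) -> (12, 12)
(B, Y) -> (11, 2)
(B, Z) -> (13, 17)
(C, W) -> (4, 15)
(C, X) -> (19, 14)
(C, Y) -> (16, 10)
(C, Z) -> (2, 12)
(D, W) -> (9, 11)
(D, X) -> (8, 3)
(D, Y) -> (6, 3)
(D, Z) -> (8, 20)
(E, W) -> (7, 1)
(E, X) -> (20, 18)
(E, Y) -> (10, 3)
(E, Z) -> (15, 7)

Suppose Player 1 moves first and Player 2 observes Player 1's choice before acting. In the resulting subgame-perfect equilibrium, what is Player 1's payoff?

Backward induction with Player 1 moving first.
- A: BR = Z, leader payoff 12.
- B: BR = Z, leader payoff 13.
- C: BR = W, leader payoff 4.
- D: BR = Z, leader payoff 8.
- E: BR = X, leader payoff 20.
Maximizing over 12, 13, 4, 8, 20, Player 1 chooses E. Subgame-perfect outcome: (E, X) with payoffs (20, 18).

20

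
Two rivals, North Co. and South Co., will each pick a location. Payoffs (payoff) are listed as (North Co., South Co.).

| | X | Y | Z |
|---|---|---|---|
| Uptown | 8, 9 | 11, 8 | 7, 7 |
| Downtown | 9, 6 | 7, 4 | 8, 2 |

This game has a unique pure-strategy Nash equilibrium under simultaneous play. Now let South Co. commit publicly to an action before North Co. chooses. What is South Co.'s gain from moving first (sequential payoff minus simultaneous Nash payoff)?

2

Backward induction with South Co. moving first.
- X: BR = Downtown, leader payoff 6.
- Y: BR = Uptown, leader payoff 8.
- Z: BR = Downtown, leader payoff 2.
South Co.'s induced payoffs are 6, 8, 2, so South Co. commits to Y. Subgame-perfect outcome: (Uptown, Y) with payoffs (11, 8).
Now find the simultaneous Nash equilibrium.
North Co.'s best replies: X→Downtown; Y→Uptown; Z→Downtown.
South Co.'s best replies: Uptown→X; Downtown→X.
Only (Downtown, X) has each player best-responding; Nash payoffs (9, 6).
South Co.'s commitment gain: 8 − 6 = 2.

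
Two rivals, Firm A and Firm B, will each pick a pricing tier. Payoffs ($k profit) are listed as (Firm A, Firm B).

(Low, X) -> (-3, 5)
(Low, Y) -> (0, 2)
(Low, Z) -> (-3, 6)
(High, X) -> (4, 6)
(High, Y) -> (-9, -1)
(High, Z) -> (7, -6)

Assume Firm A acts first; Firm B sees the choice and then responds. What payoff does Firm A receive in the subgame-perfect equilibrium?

Backward induction with Firm A moving first.
- Low → Firm B plays Z (best of 5, 2, 6); Firm A gets -3.
- High → Firm B plays X (best of 6, -1, -6); Firm A gets 4.
Maximizing over -3, 4, Firm A chooses High. Subgame-perfect outcome: (High, X) with payoffs (4, 6).

4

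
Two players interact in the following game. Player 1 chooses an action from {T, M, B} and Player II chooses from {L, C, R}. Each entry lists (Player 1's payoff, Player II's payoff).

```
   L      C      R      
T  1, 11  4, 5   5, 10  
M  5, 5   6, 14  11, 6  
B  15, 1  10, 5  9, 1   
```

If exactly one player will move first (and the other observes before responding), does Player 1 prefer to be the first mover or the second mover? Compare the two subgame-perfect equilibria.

second

If Player 1 leads: Player II's best replies are T→L, M→C, B→C; Player 1's induced payoffs 1, 6, 10; outcome (B, C), payoffs (10, 5).
If Player II leads: Player 1's best replies are L→B, C→B, R→M; Player II's induced payoffs 1, 5, 6; outcome (M, R), payoffs (11, 6).
Player 1 gets 10 moving first and 11 moving second, so Player 1 prefers to move second.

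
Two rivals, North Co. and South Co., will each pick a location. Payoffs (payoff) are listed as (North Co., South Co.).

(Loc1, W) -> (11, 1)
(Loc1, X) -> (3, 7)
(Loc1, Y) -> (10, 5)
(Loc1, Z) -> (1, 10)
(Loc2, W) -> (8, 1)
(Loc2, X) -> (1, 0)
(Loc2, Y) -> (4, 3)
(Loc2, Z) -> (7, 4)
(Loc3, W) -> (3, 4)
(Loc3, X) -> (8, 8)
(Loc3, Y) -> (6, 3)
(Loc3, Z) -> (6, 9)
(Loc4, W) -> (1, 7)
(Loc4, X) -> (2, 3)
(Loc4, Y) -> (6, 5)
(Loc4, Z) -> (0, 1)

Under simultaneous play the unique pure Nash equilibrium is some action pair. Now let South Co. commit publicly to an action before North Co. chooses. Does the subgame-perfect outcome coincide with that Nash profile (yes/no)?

no

Solve by backward induction (South Co. leads).
- W: BR = Loc1, leader payoff 1.
- X: BR = Loc3, leader payoff 8.
- Y: BR = Loc1, leader payoff 5.
- Z: BR = Loc2, leader payoff 4.
Among 1, 8, 5, 4, the best is 8 at X. Subgame-perfect outcome: (Loc3, X) with payoffs (8, 8).
For the simultaneous game, intersect best replies.
North Co.'s best replies: W→Loc1; X→Loc3; Y→Loc1; Z→Loc2.
South Co.'s best replies: Loc1→Z; Loc2→Z; Loc3→Z; Loc4→W.
Only (Loc2, Z) has each player best-responding; Nash payoffs (7, 4).
Sequential outcome (Loc3, X) differs from the Nash profile (Loc2, Z).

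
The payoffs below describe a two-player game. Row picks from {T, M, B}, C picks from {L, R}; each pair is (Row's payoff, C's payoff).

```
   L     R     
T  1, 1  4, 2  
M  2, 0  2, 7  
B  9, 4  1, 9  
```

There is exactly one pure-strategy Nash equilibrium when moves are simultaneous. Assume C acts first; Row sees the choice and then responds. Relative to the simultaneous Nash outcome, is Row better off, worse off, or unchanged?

Row best-responds to each possible C move:
- L: Row compares 1, 2, 9 and picks B; C would get 4.
- R: Row compares 4, 2, 1 and picks T; C would get 2.
Among 4, 2, the best is 4 at L. Subgame-perfect outcome: (B, L) with payoffs (9, 4).
Under simultaneous play:
Row's best replies: L→B; R→T.
C's best replies: T→R; M→R; B→R.
The unique mutual best reply is (T, R), giving (4, 2).
Row earns 9 sequentially versus 4 at the Nash outcome: better off.

better off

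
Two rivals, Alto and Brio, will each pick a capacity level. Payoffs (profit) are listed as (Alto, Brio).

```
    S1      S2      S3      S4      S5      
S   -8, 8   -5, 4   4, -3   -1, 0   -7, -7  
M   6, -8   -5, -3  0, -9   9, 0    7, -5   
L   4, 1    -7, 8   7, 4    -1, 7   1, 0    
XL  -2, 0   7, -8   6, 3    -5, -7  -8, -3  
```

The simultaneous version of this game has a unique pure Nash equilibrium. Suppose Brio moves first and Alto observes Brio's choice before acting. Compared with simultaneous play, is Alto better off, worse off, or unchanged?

worse off

Backward induction with Brio moving first.
- S1: BR = M, leader payoff -8.
- S2: BR = XL, leader payoff -8.
- S3: BR = L, leader payoff 4.
- S4: BR = M, leader payoff 0.
- S5: BR = M, leader payoff -5.
Maximizing over -8, -8, 4, 0, -5, Brio chooses S3. Subgame-perfect outcome: (L, S3) with payoffs (7, 4).
Under simultaneous play:
Alto's best replies: S1→M; S2→XL; S3→L; S4→M; S5→M.
Brio's best replies: S→S1; M→S4; L→S2; XL→S3.
The unique mutual best reply is (M, S4), giving (9, 0).
Alto earns 7 sequentially versus 9 at the Nash outcome: worse off.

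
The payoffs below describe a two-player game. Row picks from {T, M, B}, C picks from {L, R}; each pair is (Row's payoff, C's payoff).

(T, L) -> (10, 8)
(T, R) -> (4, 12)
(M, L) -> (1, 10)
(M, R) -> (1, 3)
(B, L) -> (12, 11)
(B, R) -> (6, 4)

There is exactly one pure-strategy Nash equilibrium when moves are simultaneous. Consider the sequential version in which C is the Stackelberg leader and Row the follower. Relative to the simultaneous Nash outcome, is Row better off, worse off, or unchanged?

unchanged

Row best-responds to each possible C move:
- L: BR = B, leader payoff 11.
- R: BR = B, leader payoff 4.
Among 11, 4, the best is 11 at L. Subgame-perfect outcome: (B, L) with payoffs (12, 11).
For the simultaneous game, intersect best replies.
Row's best replies: L→B; R→B.
C's best replies: T→R; M→L; B→L.
Only (B, L) has each player best-responding; Nash payoffs (12, 11).
Row earns 12 sequentially versus 12 at the Nash outcome: unchanged.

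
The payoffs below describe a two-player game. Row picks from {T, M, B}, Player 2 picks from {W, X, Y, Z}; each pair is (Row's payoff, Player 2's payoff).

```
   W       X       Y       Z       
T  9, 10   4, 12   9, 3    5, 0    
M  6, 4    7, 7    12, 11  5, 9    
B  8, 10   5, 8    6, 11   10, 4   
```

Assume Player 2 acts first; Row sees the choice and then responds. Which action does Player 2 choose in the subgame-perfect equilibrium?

Row best-responds to each possible Player 2 move:
- W → Row plays T (best of 9, 6, 8); Player 2 gets 10.
- X → Row plays M (best of 4, 7, 5); Player 2 gets 7.
- Y → Row plays M (best of 9, 12, 6); Player 2 gets 11.
- Z → Row plays B (best of 5, 5, 10); Player 2 gets 4.
Maximizing over 10, 7, 11, 4, Player 2 chooses Y. Subgame-perfect outcome: (M, Y) with payoffs (12, 11).

Y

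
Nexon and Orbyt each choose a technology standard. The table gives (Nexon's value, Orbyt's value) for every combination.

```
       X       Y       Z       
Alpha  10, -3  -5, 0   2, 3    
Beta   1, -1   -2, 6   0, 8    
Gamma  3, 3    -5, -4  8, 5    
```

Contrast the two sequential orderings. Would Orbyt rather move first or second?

If Nexon leads: Orbyt's best replies are Alpha→Z, Beta→Z, Gamma→Z; Nexon's induced payoffs 2, 0, 8; outcome (Gamma, Z), payoffs (8, 5).
If Orbyt leads: Nexon's best replies are X→Alpha, Y→Beta, Z→Gamma; Orbyt's induced payoffs -3, 6, 5; outcome (Beta, Y), payoffs (-2, 6).
Orbyt gets 6 moving first and 5 moving second, so Orbyt prefers to move first.

first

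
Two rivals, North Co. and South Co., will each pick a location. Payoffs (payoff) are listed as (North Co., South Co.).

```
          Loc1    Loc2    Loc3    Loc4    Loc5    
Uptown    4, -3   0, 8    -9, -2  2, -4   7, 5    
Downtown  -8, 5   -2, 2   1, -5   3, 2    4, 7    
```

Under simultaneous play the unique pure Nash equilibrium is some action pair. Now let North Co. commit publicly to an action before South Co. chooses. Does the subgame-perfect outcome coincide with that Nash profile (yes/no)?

Work backward from South Co.'s decision.
- Uptown: BR = Loc2, leader payoff 0.
- Downtown: BR = Loc5, leader payoff 4.
Maximizing over 0, 4, North Co. chooses Downtown. Subgame-perfect outcome: (Downtown, Loc5) with payoffs (4, 7).
Now find the simultaneous Nash equilibrium.
North Co.'s best replies: Loc1→Uptown; Loc2→Uptown; Loc3→Downtown; Loc4→Downtown; Loc5→Uptown.
South Co.'s best replies: Uptown→Loc2; Downtown→Loc5.
The unique mutual best reply is (Uptown, Loc2), giving (0, 8).
Sequential outcome (Downtown, Loc5) differs from the Nash profile (Uptown, Loc2).

no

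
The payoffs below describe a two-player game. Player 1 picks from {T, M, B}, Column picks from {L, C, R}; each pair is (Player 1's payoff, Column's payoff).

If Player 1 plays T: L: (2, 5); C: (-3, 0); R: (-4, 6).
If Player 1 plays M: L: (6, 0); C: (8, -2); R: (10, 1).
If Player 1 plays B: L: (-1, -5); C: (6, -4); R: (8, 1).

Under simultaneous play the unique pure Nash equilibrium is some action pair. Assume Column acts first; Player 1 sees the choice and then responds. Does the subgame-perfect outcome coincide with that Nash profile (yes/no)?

yes

Work backward from Player 1's decision.
- L: Player 1 compares 2, 6, -1 and picks M; Column would get 0.
- C: Player 1 compares -3, 8, 6 and picks M; Column would get -2.
- R: Player 1 compares -4, 10, 8 and picks M; Column would get 1.
Column's induced payoffs are 0, -2, 1, so Column commits to R. Subgame-perfect outcome: (M, R) with payoffs (10, 1).
Under simultaneous play:
Player 1's best replies: L→M; C→M; R→M.
Column's best replies: T→R; M→R; B→R.
Only (M, R) has each player best-responding; Nash payoffs (10, 1).
Sequential outcome (M, R) coincides with the Nash profile (M, R).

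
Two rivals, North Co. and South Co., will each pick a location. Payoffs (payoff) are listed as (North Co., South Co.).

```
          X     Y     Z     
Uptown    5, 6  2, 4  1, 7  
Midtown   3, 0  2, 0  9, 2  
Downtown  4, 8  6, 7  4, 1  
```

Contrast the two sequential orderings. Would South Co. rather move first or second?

first

If North Co. leads: South Co.'s best replies are Uptown→Z, Midtown→Z, Downtown→X; North Co.'s induced payoffs 1, 9, 4; outcome (Midtown, Z), payoffs (9, 2).
If South Co. leads: North Co.'s best replies are X→Uptown, Y→Downtown, Z→Midtown; South Co.'s induced payoffs 6, 7, 2; outcome (Downtown, Y), payoffs (6, 7).
South Co. gets 7 moving first and 2 moving second, so South Co. prefers to move first.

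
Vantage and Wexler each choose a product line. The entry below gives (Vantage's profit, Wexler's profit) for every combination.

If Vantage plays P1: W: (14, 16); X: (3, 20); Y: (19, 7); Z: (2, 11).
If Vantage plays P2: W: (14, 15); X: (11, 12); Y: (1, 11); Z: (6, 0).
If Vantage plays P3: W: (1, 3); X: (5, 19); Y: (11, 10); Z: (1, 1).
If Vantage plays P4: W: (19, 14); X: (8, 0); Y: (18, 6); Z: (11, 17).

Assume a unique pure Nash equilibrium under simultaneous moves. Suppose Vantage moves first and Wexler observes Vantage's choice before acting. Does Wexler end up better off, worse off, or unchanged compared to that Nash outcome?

Solve by backward induction (Vantage leads).
- P1 → Wexler plays X (best of 16, 20, 7, 11); Vantage gets 3.
- P2 → Wexler plays W (best of 15, 12, 11, 0); Vantage gets 14.
- P3 → Wexler plays X (best of 3, 19, 10, 1); Vantage gets 5.
- P4 → Wexler plays Z (best of 14, 0, 6, 17); Vantage gets 11.
Among 3, 14, 5, 11, the best is 14 at P2. Subgame-perfect outcome: (P2, W) with payoffs (14, 15).
Now find the simultaneous Nash equilibrium.
Vantage's best replies: W→P4; X→P2; Y→P1; Z→P4.
Wexler's best replies: P1→X; P2→W; P3→X; P4→Z.
Only (P4, Z) has each player best-responding; Nash payoffs (11, 17).
Wexler earns 15 sequentially versus 17 at the Nash outcome: worse off.

worse off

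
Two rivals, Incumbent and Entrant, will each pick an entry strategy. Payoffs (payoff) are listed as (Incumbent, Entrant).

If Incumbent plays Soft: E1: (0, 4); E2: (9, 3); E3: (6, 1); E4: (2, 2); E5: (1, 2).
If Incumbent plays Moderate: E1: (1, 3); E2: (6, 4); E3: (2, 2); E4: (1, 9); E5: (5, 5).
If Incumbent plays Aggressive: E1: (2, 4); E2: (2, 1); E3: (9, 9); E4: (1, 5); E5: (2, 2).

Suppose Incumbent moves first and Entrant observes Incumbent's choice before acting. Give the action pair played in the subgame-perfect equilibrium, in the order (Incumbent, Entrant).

Solve by backward induction (Incumbent leads).
- Soft → Entrant plays E1 (best of 4, 3, 1, 2, 2); Incumbent gets 0.
- Moderate → Entrant plays E4 (best of 3, 4, 2, 9, 5); Incumbent gets 1.
- Aggressive → Entrant plays E3 (best of 4, 1, 9, 5, 2); Incumbent gets 9.
Maximizing over 0, 1, 9, Incumbent chooses Aggressive. Subgame-perfect outcome: (Aggressive, E3) with payoffs (9, 9).

(Aggressive, E3)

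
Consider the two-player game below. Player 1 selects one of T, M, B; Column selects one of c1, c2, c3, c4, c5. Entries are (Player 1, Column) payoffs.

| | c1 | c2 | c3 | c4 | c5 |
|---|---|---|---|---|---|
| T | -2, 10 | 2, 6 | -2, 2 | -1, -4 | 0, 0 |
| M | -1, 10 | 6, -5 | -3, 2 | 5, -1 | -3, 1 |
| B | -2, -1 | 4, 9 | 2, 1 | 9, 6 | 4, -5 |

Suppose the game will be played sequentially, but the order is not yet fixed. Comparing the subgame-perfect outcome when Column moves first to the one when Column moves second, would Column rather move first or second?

first

If Player 1 leads: Column's best replies are T→c1, M→c1, B→c2; Player 1's induced payoffs -2, -1, 4; outcome (B, c2), payoffs (4, 9).
If Column leads: Player 1's best replies are c1→M, c2→M, c3→B, c4→B, c5→B; Column's induced payoffs 10, -5, 1, 6, -5; outcome (M, c1), payoffs (-1, 10).
Column gets 10 moving first and 9 moving second, so Column prefers to move first.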